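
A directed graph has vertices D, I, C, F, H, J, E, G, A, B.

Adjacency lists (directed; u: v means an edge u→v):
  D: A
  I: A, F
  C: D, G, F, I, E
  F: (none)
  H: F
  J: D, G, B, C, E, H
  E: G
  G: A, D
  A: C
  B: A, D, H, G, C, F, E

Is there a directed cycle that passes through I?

Yes

I is on a cycle iff I can reach itself via ≥1 edge.
I → A → C → I — yes.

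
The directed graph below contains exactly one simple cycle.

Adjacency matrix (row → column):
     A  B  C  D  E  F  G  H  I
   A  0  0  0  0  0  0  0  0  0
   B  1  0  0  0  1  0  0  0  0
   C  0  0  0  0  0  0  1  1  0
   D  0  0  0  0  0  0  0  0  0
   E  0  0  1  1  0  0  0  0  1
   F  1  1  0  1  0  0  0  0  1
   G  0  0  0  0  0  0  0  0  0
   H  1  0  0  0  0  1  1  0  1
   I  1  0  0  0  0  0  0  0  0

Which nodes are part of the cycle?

DFS with gray/black marking from B:
B gray
  E gray
    I gray
      A gray
      A black
    I black
    D gray
    D black
    C gray
      H gray
        H→I: I black — skip
        F gray
          F→A: A black — skip
          F→B: B is gray → back edge
Back edge closes the cycle B → E → C → H → F → B; its vertices are {B, C, E, F, H}.

B, C, E, F, H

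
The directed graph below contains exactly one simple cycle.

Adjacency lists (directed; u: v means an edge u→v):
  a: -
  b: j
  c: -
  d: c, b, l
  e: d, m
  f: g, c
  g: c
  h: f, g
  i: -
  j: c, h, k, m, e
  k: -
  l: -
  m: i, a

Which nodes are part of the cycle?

b, d, e, j

DFS with gray/black marking from e:
e gray
  d gray
    c gray
    c black
    b gray
      j gray
        j→c: c black — skip
        h gray
          f gray
            g gray
              g→c: c black — skip
            g black
            f→c: c black — skip
          f black
          h→g: g black — skip
        h black
        k gray
        k black
        m gray
          i gray
          i black
          a gray
          a black
        m black
        j→e: e is gray → back edge
Back edge closes the cycle e → d → b → j → e; its vertices are {b, d, e, j}.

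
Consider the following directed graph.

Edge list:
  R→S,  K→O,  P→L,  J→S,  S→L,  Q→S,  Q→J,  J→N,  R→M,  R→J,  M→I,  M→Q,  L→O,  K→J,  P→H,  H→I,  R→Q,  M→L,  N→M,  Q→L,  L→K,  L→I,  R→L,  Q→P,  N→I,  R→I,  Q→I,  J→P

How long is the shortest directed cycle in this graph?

4

For each vertex v, BFS finds the shortest path from v back to v.
The shortest such closed walk is J → P → L → K → J, length 4.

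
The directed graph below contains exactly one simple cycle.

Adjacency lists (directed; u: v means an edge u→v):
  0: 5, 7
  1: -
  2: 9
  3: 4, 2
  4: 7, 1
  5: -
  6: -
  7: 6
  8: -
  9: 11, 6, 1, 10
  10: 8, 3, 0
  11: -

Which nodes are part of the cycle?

DFS with gray/black marking from 9:
9 gray
  11 gray
  11 black
  6 gray
  6 black
  1 gray
  1 black
  10 gray
    8 gray
    8 black
    3 gray
      4 gray
        7 gray
          7→6: 6 black — skip
        7 black
        4→1: 1 black — skip
      4 black
      2 gray
        2→9: 9 is gray → back edge
Back edge closes the cycle 9 → 10 → 3 → 2 → 9; its vertices are {2, 3, 9, 10}.

2, 3, 9, 10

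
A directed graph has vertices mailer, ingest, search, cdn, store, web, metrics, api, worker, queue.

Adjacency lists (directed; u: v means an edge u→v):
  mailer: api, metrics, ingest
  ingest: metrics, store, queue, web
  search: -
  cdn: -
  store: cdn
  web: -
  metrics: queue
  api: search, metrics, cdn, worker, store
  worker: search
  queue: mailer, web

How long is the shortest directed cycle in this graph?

For each vertex v, BFS finds the shortest path from v back to v.
The shortest such closed walk is mailer → metrics → queue → mailer, length 3.

3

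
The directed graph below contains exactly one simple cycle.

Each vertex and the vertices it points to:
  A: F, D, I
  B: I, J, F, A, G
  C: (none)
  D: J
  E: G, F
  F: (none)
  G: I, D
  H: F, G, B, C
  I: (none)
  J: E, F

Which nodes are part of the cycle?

DFS with gray/black marking from J:
J gray
  E gray
    G gray
      I gray
      I black
      D gray
        D→J: J is gray → back edge
Back edge closes the cycle J → E → G → D → J; its vertices are {D, E, G, J}.

D, E, G, J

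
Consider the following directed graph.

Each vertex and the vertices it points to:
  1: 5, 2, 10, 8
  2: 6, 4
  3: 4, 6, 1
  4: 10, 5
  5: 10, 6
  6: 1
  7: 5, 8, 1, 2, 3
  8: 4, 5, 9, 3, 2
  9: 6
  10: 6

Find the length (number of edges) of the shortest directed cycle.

3

For each vertex v, BFS finds the shortest path from v back to v.
The shortest such closed walk is 1 → 2 → 6 → 1, length 3.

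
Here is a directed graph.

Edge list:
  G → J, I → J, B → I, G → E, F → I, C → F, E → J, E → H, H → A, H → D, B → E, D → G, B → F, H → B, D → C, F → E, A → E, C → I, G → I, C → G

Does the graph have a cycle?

DFS with white/gray/black marking, starting from E:
E gray
  H gray
    D gray
      C gray
        I gray
          J gray
          J black
        I black
        G gray
          G→E: E is gray → back edge
Back edge found, so a cycle exists: E → H → D → C → G → E.

Yes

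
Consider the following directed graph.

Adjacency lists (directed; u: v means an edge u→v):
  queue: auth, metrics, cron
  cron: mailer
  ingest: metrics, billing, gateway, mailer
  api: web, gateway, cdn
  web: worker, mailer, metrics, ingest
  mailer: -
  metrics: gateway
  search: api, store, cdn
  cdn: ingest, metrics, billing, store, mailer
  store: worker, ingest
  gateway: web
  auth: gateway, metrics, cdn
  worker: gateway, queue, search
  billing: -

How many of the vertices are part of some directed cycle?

11

A vertex is on a directed cycle iff it belongs to a strongly connected component of size ≥ 2 (or has a self-loop).
The vertices on cycles are {api, cdn, web, auth, queue, store, ingest, search, worker, gateway, metrics} — 11 in total.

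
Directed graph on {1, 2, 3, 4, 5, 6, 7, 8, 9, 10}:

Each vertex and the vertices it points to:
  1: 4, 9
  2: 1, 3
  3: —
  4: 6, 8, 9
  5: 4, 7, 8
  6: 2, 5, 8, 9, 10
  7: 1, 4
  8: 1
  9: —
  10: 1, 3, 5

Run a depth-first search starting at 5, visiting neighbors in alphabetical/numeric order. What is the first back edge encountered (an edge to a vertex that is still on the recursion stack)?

1->4

DFS from 5 (visiting neighbors in alphabetical/numeric order); mark gray on enter, black on exit:
5 gray
  4 gray
    6 gray
      2 gray
        1 gray
          1→4: 4 is gray → back edge
First back edge: 1 → 4.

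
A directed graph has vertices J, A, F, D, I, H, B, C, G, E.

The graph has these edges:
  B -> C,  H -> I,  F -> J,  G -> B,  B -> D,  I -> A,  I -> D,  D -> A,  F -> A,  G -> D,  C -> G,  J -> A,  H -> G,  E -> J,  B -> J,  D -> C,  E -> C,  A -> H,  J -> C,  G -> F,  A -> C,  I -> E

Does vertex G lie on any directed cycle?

Yes

G is on a cycle iff G can reach itself via ≥1 edge.
G → D → C → G — yes.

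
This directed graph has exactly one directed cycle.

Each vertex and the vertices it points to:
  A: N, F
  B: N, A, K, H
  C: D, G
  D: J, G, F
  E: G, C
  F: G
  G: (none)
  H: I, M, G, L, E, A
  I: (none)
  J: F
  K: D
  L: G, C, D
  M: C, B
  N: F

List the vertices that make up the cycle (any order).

B, H, M

DFS with gray/black marking from H:
H gray
  I gray
  I black
  M gray
    C gray
      D gray
        J gray
          F gray
            G gray
            G black
          F black
        J black
        D→G: G black — skip
        D→F: F black — skip
      D black
      C→G: G black — skip
    C black
    B gray
      N gray
        N→F: F black — skip
      N black
      A gray
        A→N: N black — skip
        A→F: F black — skip
      A black
      K gray
        K→D: D black — skip
      K black
      B→H: H is gray → back edge
Back edge closes the cycle H → M → B → H; its vertices are {B, H, M}.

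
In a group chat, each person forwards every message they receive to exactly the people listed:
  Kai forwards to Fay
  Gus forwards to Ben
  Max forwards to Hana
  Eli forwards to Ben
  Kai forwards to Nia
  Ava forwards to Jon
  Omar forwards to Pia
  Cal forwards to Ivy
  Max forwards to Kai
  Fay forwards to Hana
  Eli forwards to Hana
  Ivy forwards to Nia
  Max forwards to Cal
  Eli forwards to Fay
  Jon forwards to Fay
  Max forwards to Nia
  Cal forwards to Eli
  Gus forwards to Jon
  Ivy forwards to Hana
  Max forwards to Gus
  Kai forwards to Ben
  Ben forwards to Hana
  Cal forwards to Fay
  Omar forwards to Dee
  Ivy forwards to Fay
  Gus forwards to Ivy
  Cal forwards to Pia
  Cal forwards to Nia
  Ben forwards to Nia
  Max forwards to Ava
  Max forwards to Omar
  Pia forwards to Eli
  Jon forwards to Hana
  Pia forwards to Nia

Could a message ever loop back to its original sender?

DFS with white/gray/black marking, starting from Pia:
Pia gray
  Eli gray
    Ben gray
      Hana gray
      Hana black
      Nia gray
      Nia black
    Ben black
    Fay gray
      Fay→Hana: Hana black — skip
    Fay black
    Eli→Hana: Hana black — skip
  Eli black
  Pia→Nia: Nia black — skip
Pia black
Cal gray
  Cal→Eli: Eli black — skip
  Cal→Fay: Fay black — skip
  Cal→Pia: Pia black — skip
  Ivy gray
    Ivy→Nia: Nia black — skip
    Ivy→Fay: Fay black — skip
    Ivy→Hana: Hana black — skip
  Ivy black
  Cal→Nia: Nia black — skip
Cal black
Max gray
  Omar gray
    Omar→Pia: Pia black — skip
    Dee gray
    Dee black
  Omar black
  Ava gray
    Jon gray
      Jon→Hana: Hana black — skip
      Jon→Fay: Fay black — skip
    Jon black
  Ava black
  Max→Cal: Cal black — skip
  Max→Nia: Nia black — skip
  Gus gray
    Gus→Jon: Jon black — skip
    Gus→Ivy: Ivy black — skip
    Gus→Ben: Ben black — skip
  Gus black
  Kai gray
    Kai→Fay: Fay black — skip
    Kai→Nia: Nia black — skip
    Kai→Ben: Ben black — skip
  Kai black
  Max→Hana: Hana black — skip
Max black
Every edge goes to a white or black vertex — no back edge, so the graph is acyclic.

No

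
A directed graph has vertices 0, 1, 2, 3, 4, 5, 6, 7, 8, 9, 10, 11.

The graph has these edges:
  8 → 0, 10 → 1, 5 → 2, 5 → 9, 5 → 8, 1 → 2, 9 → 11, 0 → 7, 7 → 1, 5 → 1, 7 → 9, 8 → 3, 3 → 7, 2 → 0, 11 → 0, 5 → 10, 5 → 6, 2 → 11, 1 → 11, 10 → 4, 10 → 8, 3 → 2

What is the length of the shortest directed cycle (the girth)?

4

For each vertex v, BFS finds the shortest path from v back to v.
The shortest such closed walk is 0 → 7 → 1 → 2 → 0, length 4.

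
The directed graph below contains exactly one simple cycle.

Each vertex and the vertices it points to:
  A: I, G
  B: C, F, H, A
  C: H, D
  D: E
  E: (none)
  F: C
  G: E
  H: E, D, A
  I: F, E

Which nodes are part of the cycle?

DFS with gray/black marking from C:
C gray
  H gray
    E gray
    E black
    D gray
      D→E: E black — skip
    D black
    A gray
      I gray
        F gray
          F→C: C is gray → back edge
Back edge closes the cycle C → H → A → I → F → C; its vertices are {A, C, F, H, I}.

A, C, F, H, I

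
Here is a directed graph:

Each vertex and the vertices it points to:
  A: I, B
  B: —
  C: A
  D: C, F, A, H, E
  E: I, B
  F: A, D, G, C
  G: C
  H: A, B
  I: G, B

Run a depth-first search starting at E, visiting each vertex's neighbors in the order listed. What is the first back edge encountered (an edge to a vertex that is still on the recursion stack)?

A→I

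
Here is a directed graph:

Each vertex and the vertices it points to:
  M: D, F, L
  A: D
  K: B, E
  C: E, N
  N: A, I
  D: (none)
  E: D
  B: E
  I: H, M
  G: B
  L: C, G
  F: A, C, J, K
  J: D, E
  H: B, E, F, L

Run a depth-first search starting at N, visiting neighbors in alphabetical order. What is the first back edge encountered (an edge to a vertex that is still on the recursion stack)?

C->N

DFS from N (visiting neighbors in alphabetical order); mark gray on enter, black on exit:
N gray
  A gray
    D gray
    D black
  A black
  I gray
    H gray
      B gray
        E gray
          E→D: D black — skip
        E black
      B black
      H→E: E black — skip
      F gray
        F→A: A black — skip
        C gray
          C→E: E black — skip
          C→N: N is gray → back edge
First back edge: C → N.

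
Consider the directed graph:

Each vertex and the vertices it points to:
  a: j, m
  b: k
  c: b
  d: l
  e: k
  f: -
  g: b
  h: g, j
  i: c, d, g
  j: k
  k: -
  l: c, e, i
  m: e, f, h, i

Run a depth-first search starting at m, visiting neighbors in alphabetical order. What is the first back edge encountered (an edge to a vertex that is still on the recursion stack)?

l→i

DFS from m (visiting neighbors in alphabetical order); mark gray on enter, black on exit:
m gray
  e gray
    k gray
    k black
  e black
  f gray
  f black
  h gray
    g gray
      b gray
        b→k: k black — skip
      b black
    g black
    j gray
      j→k: k black — skip
    j black
  h black
  i gray
    c gray
      c→b: b black — skip
    c black
    d gray
      l gray
        l→c: c black — skip
        l→e: e black — skip
        l→i: i is gray → back edge
First back edge: l → i.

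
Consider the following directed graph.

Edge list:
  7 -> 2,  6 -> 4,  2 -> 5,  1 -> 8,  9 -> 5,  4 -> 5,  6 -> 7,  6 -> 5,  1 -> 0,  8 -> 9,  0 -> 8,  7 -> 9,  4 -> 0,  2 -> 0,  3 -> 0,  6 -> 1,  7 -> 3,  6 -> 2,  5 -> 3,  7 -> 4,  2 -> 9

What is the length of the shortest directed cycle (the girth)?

For each vertex v, BFS finds the shortest path from v back to v.
The shortest such closed walk is 0 → 8 → 9 → 5 → 3 → 0, length 5.

5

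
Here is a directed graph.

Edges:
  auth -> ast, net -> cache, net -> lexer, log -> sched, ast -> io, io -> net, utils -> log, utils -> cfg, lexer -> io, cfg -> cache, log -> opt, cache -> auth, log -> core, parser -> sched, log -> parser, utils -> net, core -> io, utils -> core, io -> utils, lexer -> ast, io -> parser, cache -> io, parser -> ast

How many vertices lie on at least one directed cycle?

A vertex is on a directed cycle iff it belongs to a strongly connected component of size ≥ 2 (or has a self-loop).
The vertices on cycles are {io, ast, cfg, log, net, auth, core, cache, lexer, utils, parser} — 11 in total.

11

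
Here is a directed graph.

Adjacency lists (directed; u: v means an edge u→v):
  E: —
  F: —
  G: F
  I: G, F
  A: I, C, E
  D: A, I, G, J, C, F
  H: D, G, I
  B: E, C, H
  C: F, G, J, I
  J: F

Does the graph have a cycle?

No

DFS with white/gray/black marking, starting from G:
G gray
  F gray
  F black
G black
E gray
E black
I gray
  I→G: G black — skip
  I→F: F black — skip
I black
A gray
  A→I: I black — skip
  C gray
    C→F: F black — skip
    C→G: G black — skip
    J gray
      J→F: F black — skip
    J black
    C→I: I black — skip
  C black
  A→E: E black — skip
A black
D gray
  D→A: A black — skip
  D→I: I black — skip
  D→G: G black — skip
  D→J: J black — skip
  D→C: C black — skip
  D→F: F black — skip
D black
H gray
  H→D: D black — skip
  H→G: G black — skip
  H→I: I black — skip
H black
B gray
  B→E: E black — skip
  B→C: C black — skip
  B→H: H black — skip
B black
Every edge goes to a white or black vertex — no back edge, so the graph is acyclic.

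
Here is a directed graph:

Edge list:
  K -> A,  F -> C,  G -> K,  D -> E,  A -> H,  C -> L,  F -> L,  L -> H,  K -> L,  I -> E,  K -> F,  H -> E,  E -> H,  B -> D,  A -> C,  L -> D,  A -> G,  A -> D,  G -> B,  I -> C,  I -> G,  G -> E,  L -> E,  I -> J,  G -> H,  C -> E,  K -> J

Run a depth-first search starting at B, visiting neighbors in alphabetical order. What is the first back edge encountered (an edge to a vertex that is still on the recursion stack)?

DFS from B (visiting neighbors in alphabetical order); mark gray on enter, black on exit:
B gray
  D gray
    E gray
      H gray
        H→E: E is gray → back edge
First back edge: H → E.

H->E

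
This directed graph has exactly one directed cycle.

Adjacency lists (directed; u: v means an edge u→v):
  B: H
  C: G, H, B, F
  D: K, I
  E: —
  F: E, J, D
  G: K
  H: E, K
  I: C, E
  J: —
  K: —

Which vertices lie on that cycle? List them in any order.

C, D, F, I

DFS with gray/black marking from F:
F gray
  E gray
  E black
  J gray
  J black
  D gray
    K gray
    K black
    I gray
      C gray
        G gray
          G→K: K black — skip
        G black
        H gray
          H→E: E black — skip
          H→K: K black — skip
        H black
        B gray
          B→H: H black — skip
        B black
        C→F: F is gray → back edge
Back edge closes the cycle F → D → I → C → F; its vertices are {C, D, F, I}.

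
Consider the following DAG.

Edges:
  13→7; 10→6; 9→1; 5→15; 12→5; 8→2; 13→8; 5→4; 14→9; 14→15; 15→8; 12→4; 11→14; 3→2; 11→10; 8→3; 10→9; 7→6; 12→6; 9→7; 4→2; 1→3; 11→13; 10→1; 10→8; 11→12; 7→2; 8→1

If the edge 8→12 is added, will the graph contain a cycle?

Yes

Adding 8→12 creates a cycle iff 12 can already reach 8.
Path from 12: 12 → 5 → 15 → 8.
So 12 → … → 8 → 12 is a cycle.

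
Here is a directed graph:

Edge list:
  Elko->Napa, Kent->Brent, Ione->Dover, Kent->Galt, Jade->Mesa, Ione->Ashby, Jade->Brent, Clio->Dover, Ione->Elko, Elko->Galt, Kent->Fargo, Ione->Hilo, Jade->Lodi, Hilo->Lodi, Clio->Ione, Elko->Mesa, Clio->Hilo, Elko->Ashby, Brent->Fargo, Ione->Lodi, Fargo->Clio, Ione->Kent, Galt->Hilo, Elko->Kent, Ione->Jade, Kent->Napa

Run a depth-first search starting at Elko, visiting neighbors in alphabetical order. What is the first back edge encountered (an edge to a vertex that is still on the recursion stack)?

Ione->Elko

DFS from Elko (visiting neighbors in alphabetical order); mark gray on enter, black on exit:
Elko gray
  Ashby gray
  Ashby black
  Galt gray
    Hilo gray
      Lodi gray
      Lodi black
    Hilo black
  Galt black
  Kent gray
    Brent gray
      Fargo gray
        Clio gray
          Dover gray
          Dover black
          Clio→Hilo: Hilo black — skip
          Ione gray
            Ione→Ashby: Ashby black — skip
            Ione→Dover: Dover black — skip
            Ione→Elko: Elko is gray → back edge
First back edge: Ione → Elko.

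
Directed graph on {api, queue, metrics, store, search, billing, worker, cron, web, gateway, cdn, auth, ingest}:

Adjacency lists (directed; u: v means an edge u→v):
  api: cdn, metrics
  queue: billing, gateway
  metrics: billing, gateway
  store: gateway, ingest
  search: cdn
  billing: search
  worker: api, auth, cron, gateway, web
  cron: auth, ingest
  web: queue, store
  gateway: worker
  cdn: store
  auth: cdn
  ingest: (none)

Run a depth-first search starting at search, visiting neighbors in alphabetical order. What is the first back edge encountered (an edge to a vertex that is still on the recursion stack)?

api→cdn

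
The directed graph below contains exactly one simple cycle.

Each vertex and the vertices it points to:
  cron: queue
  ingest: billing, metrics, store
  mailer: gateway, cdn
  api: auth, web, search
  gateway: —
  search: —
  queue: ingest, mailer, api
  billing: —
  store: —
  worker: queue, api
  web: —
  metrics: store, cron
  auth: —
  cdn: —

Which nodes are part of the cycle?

cron, queue, ingest, metrics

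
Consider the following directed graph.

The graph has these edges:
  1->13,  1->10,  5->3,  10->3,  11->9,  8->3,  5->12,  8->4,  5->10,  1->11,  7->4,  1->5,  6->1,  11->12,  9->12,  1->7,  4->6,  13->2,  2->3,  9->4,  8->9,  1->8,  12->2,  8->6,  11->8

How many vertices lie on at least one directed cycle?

7

A vertex is on a directed cycle iff it belongs to a strongly connected component of size ≥ 2 (or has a self-loop).
The vertices on cycles are {1, 4, 6, 7, 8, 9, 11} — 7 in total.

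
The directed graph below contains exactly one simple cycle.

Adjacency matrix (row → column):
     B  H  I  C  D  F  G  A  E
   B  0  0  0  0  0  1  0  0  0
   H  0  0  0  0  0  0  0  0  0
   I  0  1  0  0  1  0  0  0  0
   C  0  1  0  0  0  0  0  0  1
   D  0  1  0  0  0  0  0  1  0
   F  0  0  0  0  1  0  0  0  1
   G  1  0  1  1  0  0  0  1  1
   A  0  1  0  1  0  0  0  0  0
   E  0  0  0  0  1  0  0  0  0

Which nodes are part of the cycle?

DFS with gray/black marking from A:
A gray
  H gray
  H black
  C gray
    C→H: H black — skip
    E gray
      D gray
        D→H: H black — skip
        D→A: A is gray → back edge
Back edge closes the cycle A → C → E → D → A; its vertices are {A, C, D, E}.

A, C, D, E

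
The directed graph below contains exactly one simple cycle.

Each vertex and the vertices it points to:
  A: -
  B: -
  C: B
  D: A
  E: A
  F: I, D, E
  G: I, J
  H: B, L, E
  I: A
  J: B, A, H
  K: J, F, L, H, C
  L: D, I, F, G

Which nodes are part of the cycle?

DFS with gray/black marking from H:
H gray
  B gray
  B black
  L gray
    D gray
      A gray
      A black
    D black
    I gray
      I→A: A black — skip
    I black
    F gray
      F→I: I black — skip
      F→D: D black — skip
      E gray
        E→A: A black — skip
      E black
    F black
    G gray
      G→I: I black — skip
      J gray
        J→B: B black — skip
        J→A: A black — skip
        J→H: H is gray → back edge
Back edge closes the cycle H → L → G → J → H; its vertices are {G, H, J, L}.

G, H, J, L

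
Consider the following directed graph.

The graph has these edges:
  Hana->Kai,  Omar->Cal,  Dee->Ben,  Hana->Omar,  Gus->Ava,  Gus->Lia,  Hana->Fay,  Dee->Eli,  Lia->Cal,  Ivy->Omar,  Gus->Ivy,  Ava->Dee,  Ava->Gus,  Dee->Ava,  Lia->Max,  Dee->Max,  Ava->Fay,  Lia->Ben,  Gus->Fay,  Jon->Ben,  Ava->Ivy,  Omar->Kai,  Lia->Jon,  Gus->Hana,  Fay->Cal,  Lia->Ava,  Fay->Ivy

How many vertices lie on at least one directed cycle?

4

A vertex is on a directed cycle iff it belongs to a strongly connected component of size ≥ 2 (or has a self-loop).
The vertices on cycles are {Ava, Dee, Gus, Lia} — 4 in total.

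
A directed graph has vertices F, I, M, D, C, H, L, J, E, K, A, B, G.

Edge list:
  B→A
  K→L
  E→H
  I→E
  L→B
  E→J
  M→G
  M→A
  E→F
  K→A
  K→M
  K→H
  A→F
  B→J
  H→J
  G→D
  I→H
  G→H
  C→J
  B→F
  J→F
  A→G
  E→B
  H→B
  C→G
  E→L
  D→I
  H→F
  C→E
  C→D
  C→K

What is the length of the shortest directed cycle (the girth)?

For each vertex v, BFS finds the shortest path from v back to v.
The shortest such closed walk is G → H → B → A → G, length 4.

4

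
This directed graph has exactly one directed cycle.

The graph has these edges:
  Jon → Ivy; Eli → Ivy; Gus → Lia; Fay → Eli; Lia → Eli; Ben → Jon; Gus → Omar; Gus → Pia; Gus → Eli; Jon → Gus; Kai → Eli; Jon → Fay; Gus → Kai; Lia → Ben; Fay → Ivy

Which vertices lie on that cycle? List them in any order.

Ben, Gus, Jon, Lia

DFS with gray/black marking from Jon:
Jon gray
  Fay gray
    Ivy gray
    Ivy black
    Eli gray
      Eli→Ivy: Ivy black — skip
    Eli black
  Fay black
  Jon→Ivy: Ivy black — skip
  Gus gray
    Kai gray
      Kai→Eli: Eli black — skip
    Kai black
    Gus→Eli: Eli black — skip
    Pia gray
    Pia black
    Lia gray
      Ben gray
        Ben→Jon: Jon is gray → back edge
Back edge closes the cycle Jon → Gus → Lia → Ben → Jon; its vertices are {Ben, Gus, Jon, Lia}.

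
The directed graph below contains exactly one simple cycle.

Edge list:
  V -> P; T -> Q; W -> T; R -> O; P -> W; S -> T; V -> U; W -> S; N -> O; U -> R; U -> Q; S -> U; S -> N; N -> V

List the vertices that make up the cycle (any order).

DFS with gray/black marking from P:
P gray
  W gray
    T gray
      Q gray
      Q black
    T black
    S gray
      N gray
        V gray
          U gray
            U→Q: Q black — skip
            R gray
              O gray
              O black
            R black
          U black
          V→P: P is gray → back edge
Back edge closes the cycle P → W → S → N → V → P; its vertices are {N, P, S, V, W}.

N, P, S, V, W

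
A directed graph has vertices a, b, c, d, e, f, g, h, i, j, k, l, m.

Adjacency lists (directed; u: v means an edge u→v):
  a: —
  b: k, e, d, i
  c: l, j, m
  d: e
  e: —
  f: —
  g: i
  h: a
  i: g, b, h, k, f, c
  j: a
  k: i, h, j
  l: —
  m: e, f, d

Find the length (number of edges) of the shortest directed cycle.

2

For each vertex v, BFS finds the shortest path from v back to v.
The shortest such closed walk is i → b → i, length 2.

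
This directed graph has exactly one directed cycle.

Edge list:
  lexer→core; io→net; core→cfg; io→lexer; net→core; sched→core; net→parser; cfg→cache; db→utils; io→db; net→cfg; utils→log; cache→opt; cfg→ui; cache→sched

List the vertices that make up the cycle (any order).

cfg, core, cache, sched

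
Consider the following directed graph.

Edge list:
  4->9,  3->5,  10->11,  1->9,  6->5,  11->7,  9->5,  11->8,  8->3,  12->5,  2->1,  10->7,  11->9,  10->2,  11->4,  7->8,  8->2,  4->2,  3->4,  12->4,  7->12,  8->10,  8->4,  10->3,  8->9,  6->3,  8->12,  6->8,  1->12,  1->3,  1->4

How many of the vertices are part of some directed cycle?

A vertex is on a directed cycle iff it belongs to a strongly connected component of size ≥ 2 (or has a self-loop).
The vertices on cycles are {1, 2, 3, 4, 7, 8, 10, 11, 12} — 9 in total.

9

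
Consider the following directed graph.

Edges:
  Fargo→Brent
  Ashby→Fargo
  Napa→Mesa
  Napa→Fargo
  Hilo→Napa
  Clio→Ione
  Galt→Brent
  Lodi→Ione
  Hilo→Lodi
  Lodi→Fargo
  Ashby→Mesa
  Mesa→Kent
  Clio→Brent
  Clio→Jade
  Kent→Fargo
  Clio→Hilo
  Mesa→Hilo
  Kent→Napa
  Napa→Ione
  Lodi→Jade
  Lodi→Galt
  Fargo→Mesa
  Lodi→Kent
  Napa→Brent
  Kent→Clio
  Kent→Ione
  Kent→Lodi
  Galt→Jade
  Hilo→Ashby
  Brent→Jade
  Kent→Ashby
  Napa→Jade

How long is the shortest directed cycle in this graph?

For each vertex v, BFS finds the shortest path from v back to v.
The shortest such closed walk is Lodi → Kent → Lodi, length 2.

2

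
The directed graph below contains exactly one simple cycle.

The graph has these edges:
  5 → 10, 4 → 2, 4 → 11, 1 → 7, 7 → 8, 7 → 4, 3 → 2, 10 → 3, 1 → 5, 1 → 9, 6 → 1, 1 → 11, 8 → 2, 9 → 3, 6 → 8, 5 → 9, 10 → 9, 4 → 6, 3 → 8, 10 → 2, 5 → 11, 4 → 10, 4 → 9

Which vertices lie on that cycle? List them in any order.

1, 4, 6, 7

DFS with gray/black marking from 1:
1 gray
  11 gray
  11 black
  9 gray
    3 gray
      8 gray
        2 gray
        2 black
      8 black
      3→2: 2 black — skip
    3 black
  9 black
  7 gray
    7→8: 8 black — skip
    4 gray
      10 gray
        10→9: 9 black — skip
        10→2: 2 black — skip
        10→3: 3 black — skip
      10 black
      4→11: 11 black — skip
      6 gray
        6→8: 8 black — skip
        6→1: 1 is gray → back edge
Back edge closes the cycle 1 → 7 → 4 → 6 → 1; its vertices are {1, 4, 6, 7}.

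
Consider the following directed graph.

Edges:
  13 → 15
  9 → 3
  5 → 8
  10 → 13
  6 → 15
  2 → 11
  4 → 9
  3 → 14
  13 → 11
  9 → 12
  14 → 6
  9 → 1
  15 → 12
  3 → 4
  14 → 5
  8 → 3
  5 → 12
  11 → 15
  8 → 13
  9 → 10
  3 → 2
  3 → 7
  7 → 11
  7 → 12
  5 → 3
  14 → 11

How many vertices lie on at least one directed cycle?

A vertex is on a directed cycle iff it belongs to a strongly connected component of size ≥ 2 (or has a self-loop).
The vertices on cycles are {3, 4, 5, 8, 9, 14} — 6 in total.

6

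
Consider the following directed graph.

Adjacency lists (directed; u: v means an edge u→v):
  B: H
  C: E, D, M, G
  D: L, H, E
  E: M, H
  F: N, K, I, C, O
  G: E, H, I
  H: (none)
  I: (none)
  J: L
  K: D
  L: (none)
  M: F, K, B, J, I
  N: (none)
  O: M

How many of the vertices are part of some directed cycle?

A vertex is on a directed cycle iff it belongs to a strongly connected component of size ≥ 2 (or has a self-loop).
The vertices on cycles are {C, D, E, F, G, K, M, O} — 8 in total.

8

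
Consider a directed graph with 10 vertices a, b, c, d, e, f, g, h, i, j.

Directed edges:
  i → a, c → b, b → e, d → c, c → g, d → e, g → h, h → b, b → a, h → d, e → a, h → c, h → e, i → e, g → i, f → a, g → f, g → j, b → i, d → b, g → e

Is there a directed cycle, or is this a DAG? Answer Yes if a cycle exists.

DFS with white/gray/black marking, starting from f:
f gray
  a gray
  a black
f black
b gray
  i gray
    e gray
      e→a: a black — skip
    e black
    i→a: a black — skip
  i black
  b→a: a black — skip
  b→e: e black — skip
b black
c gray
  g gray
    g→f: f black — skip
    j gray
    j black
    g→e: e black — skip
    h gray
      h→c: c is gray → back edge
Back edge found, so a cycle exists: c → g → h → c.

Yes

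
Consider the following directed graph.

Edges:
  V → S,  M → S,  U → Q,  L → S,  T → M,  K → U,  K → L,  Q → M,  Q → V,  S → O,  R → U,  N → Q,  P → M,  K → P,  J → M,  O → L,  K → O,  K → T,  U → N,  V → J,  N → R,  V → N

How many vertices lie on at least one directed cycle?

8

A vertex is on a directed cycle iff it belongs to a strongly connected component of size ≥ 2 (or has a self-loop).
The vertices on cycles are {L, N, O, Q, R, S, U, V} — 8 in total.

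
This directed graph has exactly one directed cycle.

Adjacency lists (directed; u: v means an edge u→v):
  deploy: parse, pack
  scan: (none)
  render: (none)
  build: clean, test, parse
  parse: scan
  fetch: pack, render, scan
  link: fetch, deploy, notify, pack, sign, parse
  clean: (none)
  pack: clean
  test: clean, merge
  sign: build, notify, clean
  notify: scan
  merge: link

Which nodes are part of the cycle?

DFS with gray/black marking from link:
link gray
  fetch gray
    pack gray
      clean gray
      clean black
    pack black
    render gray
    render black
    scan gray
    scan black
  fetch black
  deploy gray
    parse gray
      parse→scan: scan black — skip
    parse black
    deploy→pack: pack black — skip
  deploy black
  notify gray
    notify→scan: scan black — skip
  notify black
  link→pack: pack black — skip
  sign gray
    build gray
      build→clean: clean black — skip
      test gray
        test→clean: clean black — skip
        merge gray
          merge→link: link is gray → back edge
Back edge closes the cycle link → sign → build → test → merge → link; its vertices are {link, sign, test, build, merge}.

link, sign, test, build, merge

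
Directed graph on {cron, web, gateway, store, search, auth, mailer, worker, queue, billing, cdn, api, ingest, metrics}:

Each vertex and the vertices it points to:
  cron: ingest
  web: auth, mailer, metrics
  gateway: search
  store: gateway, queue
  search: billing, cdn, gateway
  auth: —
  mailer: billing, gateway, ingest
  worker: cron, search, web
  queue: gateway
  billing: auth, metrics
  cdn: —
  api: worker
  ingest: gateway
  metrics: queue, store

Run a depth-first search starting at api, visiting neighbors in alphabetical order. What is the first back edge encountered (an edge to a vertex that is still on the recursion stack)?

queue->gateway

DFS from api (visiting neighbors in alphabetical order); mark gray on enter, black on exit:
api gray
  worker gray
    cron gray
      ingest gray
        gateway gray
          search gray
            billing gray
              auth gray
              auth black
              metrics gray
                queue gray
                  queue→gateway: gateway is gray → back edge
First back edge: queue → gateway.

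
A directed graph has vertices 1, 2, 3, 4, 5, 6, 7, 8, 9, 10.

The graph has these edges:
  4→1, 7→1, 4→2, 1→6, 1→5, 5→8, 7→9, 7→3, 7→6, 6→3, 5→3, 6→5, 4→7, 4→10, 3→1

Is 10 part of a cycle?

No

10 lies on a cycle iff there is a path from 10 back to itself.
Exploring from 10, it never reaches itself; equivalently, its strongly connected component is a singleton.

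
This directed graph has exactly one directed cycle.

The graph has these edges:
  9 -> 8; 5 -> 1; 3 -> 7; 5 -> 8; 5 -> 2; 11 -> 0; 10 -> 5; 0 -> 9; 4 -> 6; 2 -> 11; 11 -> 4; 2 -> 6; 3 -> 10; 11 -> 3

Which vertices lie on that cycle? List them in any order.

DFS with gray/black marking from 2:
2 gray
  6 gray
  6 black
  11 gray
    4 gray
      4→6: 6 black — skip
    4 black
    0 gray
      9 gray
        8 gray
        8 black
      9 black
    0 black
    3 gray
      7 gray
      7 black
      10 gray
        5 gray
          5→8: 8 black — skip
          5→2: 2 is gray → back edge
Back edge closes the cycle 2 → 11 → 3 → 10 → 5 → 2; its vertices are {2, 3, 5, 10, 11}.

2, 3, 5, 10, 11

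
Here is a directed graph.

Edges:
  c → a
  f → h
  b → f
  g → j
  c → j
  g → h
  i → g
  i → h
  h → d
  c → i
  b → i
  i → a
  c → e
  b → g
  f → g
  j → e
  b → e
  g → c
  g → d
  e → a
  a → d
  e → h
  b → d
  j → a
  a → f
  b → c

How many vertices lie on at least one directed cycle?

7

A vertex is on a directed cycle iff it belongs to a strongly connected component of size ≥ 2 (or has a self-loop).
The vertices on cycles are {a, c, e, f, g, i, j} — 7 in total.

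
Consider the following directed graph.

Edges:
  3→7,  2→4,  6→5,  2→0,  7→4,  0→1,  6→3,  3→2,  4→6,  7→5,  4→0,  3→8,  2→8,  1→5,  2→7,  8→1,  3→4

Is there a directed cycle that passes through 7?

Yes

7 is on a cycle iff 7 can reach itself via ≥1 edge.
7 → 4 → 6 → 3 → 7 — yes.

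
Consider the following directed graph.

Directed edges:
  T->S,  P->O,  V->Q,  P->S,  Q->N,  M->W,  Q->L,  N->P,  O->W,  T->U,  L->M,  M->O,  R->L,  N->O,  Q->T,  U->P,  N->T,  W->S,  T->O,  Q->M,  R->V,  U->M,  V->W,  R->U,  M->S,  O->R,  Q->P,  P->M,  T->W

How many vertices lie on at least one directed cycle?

10

A vertex is on a directed cycle iff it belongs to a strongly connected component of size ≥ 2 (or has a self-loop).
The vertices on cycles are {L, M, N, O, P, Q, R, T, U, V} — 10 in total.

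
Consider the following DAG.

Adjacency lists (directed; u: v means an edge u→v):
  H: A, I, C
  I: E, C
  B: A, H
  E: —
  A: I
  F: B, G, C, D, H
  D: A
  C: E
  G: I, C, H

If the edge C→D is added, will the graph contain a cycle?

Yes

Adding C→D creates a cycle iff D can already reach C.
Path from D: D → A → I → C.
So D → … → C → D is a cycle.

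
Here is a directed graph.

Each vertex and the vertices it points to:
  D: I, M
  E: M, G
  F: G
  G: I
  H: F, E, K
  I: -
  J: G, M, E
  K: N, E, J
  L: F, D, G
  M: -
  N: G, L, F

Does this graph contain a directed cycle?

No

DFS with white/gray/black marking, starting from L:
L gray
  F gray
    G gray
      I gray
      I black
    G black
  F black
  D gray
    D→I: I black — skip
    M gray
    M black
  D black
  L→G: G black — skip
L black
E gray
  E→M: M black — skip
  E→G: G black — skip
E black
H gray
  H→F: F black — skip
  H→E: E black — skip
  K gray
    N gray
      N→G: G black — skip
      N→L: L black — skip
      N→F: F black — skip
    N black
    K→E: E black — skip
    J gray
      J→G: G black — skip
      J→M: M black — skip
      J→E: E black — skip
    J black
  K black
H black
Every edge goes to a white or black vertex — no back edge, so the graph is acyclic.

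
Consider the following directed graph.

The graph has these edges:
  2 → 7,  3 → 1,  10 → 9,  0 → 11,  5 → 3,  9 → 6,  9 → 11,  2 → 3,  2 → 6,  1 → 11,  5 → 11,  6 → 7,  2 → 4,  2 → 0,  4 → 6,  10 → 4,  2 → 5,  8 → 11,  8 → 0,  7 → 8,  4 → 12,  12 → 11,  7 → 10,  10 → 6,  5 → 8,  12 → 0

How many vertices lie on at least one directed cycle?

5

A vertex is on a directed cycle iff it belongs to a strongly connected component of size ≥ 2 (or has a self-loop).
The vertices on cycles are {4, 6, 7, 9, 10} — 5 in total.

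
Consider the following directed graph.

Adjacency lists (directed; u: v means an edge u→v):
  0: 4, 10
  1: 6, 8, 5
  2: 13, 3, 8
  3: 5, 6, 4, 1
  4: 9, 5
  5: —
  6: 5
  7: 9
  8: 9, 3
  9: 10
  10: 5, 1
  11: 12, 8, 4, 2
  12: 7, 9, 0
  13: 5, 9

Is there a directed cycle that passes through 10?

Yes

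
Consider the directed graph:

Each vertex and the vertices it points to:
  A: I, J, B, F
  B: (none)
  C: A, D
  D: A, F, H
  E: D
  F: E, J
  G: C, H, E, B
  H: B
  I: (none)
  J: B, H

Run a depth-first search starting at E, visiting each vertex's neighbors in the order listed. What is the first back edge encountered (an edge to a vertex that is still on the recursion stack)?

F->E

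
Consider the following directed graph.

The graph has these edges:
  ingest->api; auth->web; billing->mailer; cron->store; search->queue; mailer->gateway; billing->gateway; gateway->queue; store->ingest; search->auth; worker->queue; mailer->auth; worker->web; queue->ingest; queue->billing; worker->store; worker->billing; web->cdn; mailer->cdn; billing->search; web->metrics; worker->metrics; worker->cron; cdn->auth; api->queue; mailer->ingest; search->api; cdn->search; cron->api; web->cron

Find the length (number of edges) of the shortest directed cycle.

3

For each vertex v, BFS finds the shortest path from v back to v.
The shortest such closed walk is billing → gateway → queue → billing, length 3.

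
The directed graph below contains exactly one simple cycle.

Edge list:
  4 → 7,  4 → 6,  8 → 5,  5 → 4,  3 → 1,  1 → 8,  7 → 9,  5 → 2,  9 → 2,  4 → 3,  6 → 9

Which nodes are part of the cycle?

DFS with gray/black marking from 5:
5 gray
  2 gray
  2 black
  4 gray
    3 gray
      1 gray
        8 gray
          8→5: 5 is gray → back edge
Back edge closes the cycle 5 → 4 → 3 → 1 → 8 → 5; its vertices are {1, 3, 4, 5, 8}.

1, 3, 4, 5, 8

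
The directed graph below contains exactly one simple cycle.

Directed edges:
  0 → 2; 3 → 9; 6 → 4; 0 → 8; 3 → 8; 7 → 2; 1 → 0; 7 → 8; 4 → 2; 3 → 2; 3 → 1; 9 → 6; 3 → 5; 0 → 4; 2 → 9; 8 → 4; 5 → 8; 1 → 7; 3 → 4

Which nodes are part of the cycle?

DFS with gray/black marking from 9:
9 gray
  6 gray
    4 gray
      2 gray
        2→9: 9 is gray → back edge
Back edge closes the cycle 9 → 6 → 4 → 2 → 9; its vertices are {2, 4, 6, 9}.

2, 4, 6, 9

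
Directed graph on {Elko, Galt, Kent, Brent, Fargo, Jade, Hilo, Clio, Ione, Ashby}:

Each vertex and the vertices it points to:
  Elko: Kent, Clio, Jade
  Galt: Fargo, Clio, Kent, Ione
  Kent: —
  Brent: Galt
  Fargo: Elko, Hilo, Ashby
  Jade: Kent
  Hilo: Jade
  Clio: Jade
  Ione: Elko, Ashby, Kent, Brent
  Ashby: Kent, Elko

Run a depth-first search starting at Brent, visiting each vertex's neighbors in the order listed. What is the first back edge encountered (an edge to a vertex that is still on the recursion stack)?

Ione->Brent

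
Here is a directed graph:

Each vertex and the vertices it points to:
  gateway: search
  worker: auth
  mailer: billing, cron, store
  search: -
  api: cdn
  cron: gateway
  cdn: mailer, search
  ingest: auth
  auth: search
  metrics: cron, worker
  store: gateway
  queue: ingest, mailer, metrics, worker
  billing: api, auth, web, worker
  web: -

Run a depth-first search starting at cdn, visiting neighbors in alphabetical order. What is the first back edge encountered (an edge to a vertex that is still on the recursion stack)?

api->cdn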